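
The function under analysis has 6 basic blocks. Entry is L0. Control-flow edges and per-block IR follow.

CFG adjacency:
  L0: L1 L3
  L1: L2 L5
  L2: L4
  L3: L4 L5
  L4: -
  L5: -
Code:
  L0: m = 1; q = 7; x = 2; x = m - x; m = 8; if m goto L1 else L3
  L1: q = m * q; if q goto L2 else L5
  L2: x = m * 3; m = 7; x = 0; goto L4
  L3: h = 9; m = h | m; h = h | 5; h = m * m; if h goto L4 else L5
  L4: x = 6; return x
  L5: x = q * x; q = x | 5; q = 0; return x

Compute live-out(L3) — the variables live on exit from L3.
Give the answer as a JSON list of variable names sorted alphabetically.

Answer: ["q", "x"]

Analysis:
Block summaries:
  L0 def {m,q,x} use ∅
  L1 def {q} use {m,q}
  L2 def {m,x} use {m}
  L3 def {h,m} use {m}
  L4 def {x} use ∅
  L5 def {q,x} use {q,x}

Backward fixpoint:
  L0 li=∅ lo={m,q,x}
  L1 li={m,q,x} lo={m,q,x}
  L2 li={m} lo=∅
  L3 li={m,q,x} lo={q,x}
  L4 li=∅ lo=∅
  L5 li={q,x} lo=∅

live-out(L3) = ["q", "x"]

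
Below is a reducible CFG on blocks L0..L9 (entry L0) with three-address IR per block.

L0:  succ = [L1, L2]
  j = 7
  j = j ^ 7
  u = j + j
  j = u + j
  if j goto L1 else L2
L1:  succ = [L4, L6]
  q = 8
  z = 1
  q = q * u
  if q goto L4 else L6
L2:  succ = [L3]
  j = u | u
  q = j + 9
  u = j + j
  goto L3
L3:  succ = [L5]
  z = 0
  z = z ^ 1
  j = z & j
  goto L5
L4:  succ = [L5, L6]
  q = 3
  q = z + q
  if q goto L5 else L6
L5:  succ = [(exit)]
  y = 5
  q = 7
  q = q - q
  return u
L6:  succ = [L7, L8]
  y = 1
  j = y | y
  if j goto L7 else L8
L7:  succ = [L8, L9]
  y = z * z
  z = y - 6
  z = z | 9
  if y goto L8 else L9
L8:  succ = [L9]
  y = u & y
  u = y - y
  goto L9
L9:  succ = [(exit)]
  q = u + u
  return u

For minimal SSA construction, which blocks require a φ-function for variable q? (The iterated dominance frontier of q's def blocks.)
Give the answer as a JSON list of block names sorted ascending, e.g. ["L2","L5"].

Answer: ["L5", "L6"]

Derivation:
idom tree: L1←L0 L2←L0 L3←L2 L4←L1 L5←L0 L6←L1 L7←L6 L8←L6 L9←L6
Join-block Dom:
  L5: preds {L3,L4}: {L0,L2,L3} ∩ {L0,L1,L4} = {L0}; idom=L0
  L6: preds {L1,L4}: {L0,L1} ∩ {L0,L1,L4} = {L0,L1}; idom=L1
  L8: preds {L6,L7}: {L0,L1,L6} ∩ {L0,L1,L6,L7} = {L0,L1,L6}; idom=L6
  L9: preds {L7,L8}: {L0,L1,L6,L7} ∩ {L0,L1,L6,L8} = {L0,L1,L6}; idom=L6

DF derivation:
  join L5 pred L3: L3→L2 stop@L0
  join L5 pred L4: L4→L1 stop@L0
  join L6 pred L1: · stop@L1
  join L6 pred L4: L4 stop@L1
  join L8 pred L6: · stop@L6
  join L8 pred L7: L7 stop@L6
  join L9 pred L7: L7 stop@L6
  join L9 pred L8: L8 stop@L6
  L0 → ∅
  L1 → {L5}
  L2 → {L5}
  L3 → {L5}
  L4 → {L5,L6}
  L5 → ∅
  L6 → ∅
  L7 → {L8,L9}
  L8 → {L9}
  L9 → ∅

φ for q: defs {L1,L2,L4,L5,L9}
  DF⁺ = {L5,L6}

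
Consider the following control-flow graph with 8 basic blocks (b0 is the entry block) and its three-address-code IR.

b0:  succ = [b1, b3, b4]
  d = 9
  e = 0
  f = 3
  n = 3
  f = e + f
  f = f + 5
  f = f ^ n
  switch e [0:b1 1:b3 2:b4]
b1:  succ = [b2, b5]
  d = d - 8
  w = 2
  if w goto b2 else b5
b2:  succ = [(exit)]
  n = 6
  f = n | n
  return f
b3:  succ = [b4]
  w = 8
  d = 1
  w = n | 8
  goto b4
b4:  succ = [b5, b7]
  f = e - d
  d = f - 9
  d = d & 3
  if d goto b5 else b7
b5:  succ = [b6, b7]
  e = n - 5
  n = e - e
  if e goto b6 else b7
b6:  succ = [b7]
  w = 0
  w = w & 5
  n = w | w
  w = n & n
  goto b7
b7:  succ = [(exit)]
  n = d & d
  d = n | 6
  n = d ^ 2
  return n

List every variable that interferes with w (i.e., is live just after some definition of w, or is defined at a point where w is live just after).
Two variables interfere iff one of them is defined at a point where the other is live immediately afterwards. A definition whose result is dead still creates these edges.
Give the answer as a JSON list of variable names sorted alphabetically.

def/use:
  b0: {d,e,f,n} / ∅
  b1: {d,w} / {d}
  b2: {f,n} / ∅
  b3: {d,w} / {n}
  b4: {d,f} / {d,e}
  b5: {e,n} / {n}
  b6: {n,w} / ∅
  b7: {d,n} / {d}

Backward fixpoint:
  b0 li=∅ lo={d,e,n}
  b1 li={d,n} lo={d,n}
  b2 li=∅ lo=∅
  b3 li={e,n} lo={d,e,n}
  b4 li={d,e,n} lo={d,n}
  b5 li={d,n} lo={d}
  b6 li={d} lo={d}
  b7 li={d} lo=∅

Interference:
  d — {e,f,n,w}
  e — {d,f,n,w}
  f — {d,e,n}
  n — {d,e,f,w}
  w — {d,e,n}

N(w) = ["d", "e", "n"]

Answer: ["d", "e", "n"]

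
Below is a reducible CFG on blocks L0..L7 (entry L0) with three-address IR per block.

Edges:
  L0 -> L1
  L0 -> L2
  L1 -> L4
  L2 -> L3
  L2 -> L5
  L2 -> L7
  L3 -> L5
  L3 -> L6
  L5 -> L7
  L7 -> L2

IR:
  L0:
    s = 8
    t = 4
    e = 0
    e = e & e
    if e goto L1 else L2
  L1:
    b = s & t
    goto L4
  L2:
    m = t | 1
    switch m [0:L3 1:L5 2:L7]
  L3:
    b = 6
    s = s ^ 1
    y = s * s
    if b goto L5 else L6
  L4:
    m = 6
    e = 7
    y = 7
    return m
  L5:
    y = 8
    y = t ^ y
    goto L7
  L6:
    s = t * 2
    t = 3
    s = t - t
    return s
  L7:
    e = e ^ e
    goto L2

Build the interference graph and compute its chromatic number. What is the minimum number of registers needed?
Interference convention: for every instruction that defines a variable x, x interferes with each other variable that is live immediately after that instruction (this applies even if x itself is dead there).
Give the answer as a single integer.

Per-block:
  L0 def {e,s,t} use ∅
  L1 def {b} use {s,t}
  L2 def {m} use {t}
  L3 def {b,s,y} use {s}
  L4 def {e,m,y} use ∅
  L5 def {y} use {t}
  L6 def {s,t} use {t}
  L7 def {e} use {e}

Live sets:
  L0: in=∅ out={e,s,t}
  L1: in={s,t} out=∅
  L2: in={e,s,t} out={e,s,t}
  L3: in={e,s,t} out={e,s,t}
  L4: in=∅ out=∅
  L5: in={e,s,t} out={e,s,t}
  L6: in={t} out=∅
  L7: in={e,s,t} out={e,s,t}

Interfere edges:
  b — {e,s,t,y}
  e — {b,m,s,t,y}
  m — {e,s,t,y}
  s — {b,e,m,t,y}
  t — {b,e,m,s,y}
  y — {b,e,m,s,t}

Registers:
  lower bound: {b,e,s,t,y} mutually conflict ⇒ χ ≥ 5
  assign b→r4 e→r0 m→r4 s→r1 t→r2 y→r3 — no edge inside a register ⇒ χ ≤ 5
  χ = 5

Answer: 5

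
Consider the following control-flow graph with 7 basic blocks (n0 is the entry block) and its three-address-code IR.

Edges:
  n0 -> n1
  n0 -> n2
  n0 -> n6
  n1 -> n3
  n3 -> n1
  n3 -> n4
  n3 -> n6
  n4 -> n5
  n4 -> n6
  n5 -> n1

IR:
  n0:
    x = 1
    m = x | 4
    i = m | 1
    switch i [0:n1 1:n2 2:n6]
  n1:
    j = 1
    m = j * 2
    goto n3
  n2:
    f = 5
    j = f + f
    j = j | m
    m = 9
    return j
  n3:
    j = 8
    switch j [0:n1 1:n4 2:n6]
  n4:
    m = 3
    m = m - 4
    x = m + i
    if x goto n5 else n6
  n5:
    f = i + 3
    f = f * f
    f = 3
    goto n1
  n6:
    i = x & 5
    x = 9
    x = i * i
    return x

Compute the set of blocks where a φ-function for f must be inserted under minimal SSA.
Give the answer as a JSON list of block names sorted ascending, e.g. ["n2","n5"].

idom tree: n1←n0 n2←n0 n3←n1 n4←n3 n5←n4 n6←n0
Dom∩ at merges:
  n1: preds {n0,n3,n5}: {n0} ∩ {n0,n1,n3} ∩ {n0,n1,n3,n4,n5} = {n0}; idom=n0
  n6: preds {n0,n3,n4}: {n0} ∩ {n0,n1,n3} ∩ {n0,n1,n3,n4} = {n0}; idom=n0

DF derivation:
  join n1 pred n0: · stop@n0
  join n1 pred n3: n3→n1 stop@n0
  join n1 pred n5: n5→n4→n3→n1 stop@n0
  join n6 pred n0: · stop@n0
  join n6 pred n3: n3→n1 stop@n0
  join n6 pred n4: n4→n3→n1 stop@n0
  n0 → ∅
  n1 → {n1,n6}
  n2 → ∅
  n3 → {n1,n6}
  n4 → {n1,n6}
  n5 → {n1}
  n6 → ∅

φ for f: defs {n2,n5}
  DF⁺ = {n1,n6}

Answer: ["n1", "n6"]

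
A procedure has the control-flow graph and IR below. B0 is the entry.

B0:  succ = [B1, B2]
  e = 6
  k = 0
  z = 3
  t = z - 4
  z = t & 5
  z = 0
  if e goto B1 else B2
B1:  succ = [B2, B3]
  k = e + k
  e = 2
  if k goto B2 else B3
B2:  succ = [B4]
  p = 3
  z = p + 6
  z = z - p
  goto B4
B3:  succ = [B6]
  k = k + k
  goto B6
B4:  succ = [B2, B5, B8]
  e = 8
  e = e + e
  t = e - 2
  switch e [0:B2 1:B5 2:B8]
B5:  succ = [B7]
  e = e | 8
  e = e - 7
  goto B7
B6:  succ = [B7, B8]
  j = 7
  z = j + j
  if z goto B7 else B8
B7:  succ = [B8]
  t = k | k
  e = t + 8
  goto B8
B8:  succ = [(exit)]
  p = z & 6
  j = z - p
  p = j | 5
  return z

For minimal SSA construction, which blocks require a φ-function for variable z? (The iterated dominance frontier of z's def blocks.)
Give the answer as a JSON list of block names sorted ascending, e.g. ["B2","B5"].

idom tree: B1←B0 B2←B0 B3←B1 B4←B2 B5←B4 B6←B3 B7←B0 B8←B0
Dom at joins:
  B2: preds {B0,B1,B4}: {B0} ∩ {B0,B1} ∩ {B0,B2,B4} = {B0}; idom=B0
  B7: preds {B5,B6}: {B0,B2,B4,B5} ∩ {B0,B1,B3,B6} = {B0}; idom=B0
  B8: preds {B4,B6,B7}: {B0,B2,B4} ∩ {B0,B1,B3,B6} ∩ {B0,B7} = {B0}; idom=B0

Frontier:
  join B2 pred B0: · stop@B0
  join B2 pred B1: B1 stop@B0
  join B2 pred B4: B4→B2 stop@B0
  join B7 pred B5: B5→B4→B2 stop@B0
  join B7 pred B6: B6→B3→B1 stop@B0
  join B8 pred B4: B4→B2 stop@B0
  join B8 pred B6: B6→B3→B1 stop@B0
  join B8 pred B7: B7 stop@B0
  DF(B0)=∅
  DF(B1)={B2,B7,B8}
  DF(B2)={B2,B7,B8}
  DF(B3)={B7,B8}
  DF(B4)={B2,B7,B8}
  DF(B5)={B7}
  DF(B6)={B7,B8}
  DF(B7)={B8}
  DF(B8)=∅

φ for z: defs {B0,B2,B6}
  DF⁺ = {B2,B7,B8}

Answer: ["B2", "B7", "B8"]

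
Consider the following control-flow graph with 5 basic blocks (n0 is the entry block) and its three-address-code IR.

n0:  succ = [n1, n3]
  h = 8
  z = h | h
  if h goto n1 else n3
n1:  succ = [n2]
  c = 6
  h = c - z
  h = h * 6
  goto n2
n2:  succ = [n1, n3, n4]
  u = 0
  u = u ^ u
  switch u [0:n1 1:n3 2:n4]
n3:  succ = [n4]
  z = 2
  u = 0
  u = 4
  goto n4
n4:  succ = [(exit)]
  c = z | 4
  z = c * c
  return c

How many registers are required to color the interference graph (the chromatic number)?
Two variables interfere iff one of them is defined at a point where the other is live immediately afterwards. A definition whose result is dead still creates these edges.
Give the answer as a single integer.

def/use:
  n0: {h,z} / ∅
  n1: {c,h} / {z}
  n2: {u} / ∅
  n3: {u,z} / ∅
  n4: {c,z} / {z}

Liveness:
  n0 li=∅ lo={z}
  n1 li={z} lo={z}
  n2 li={z} lo={z}
  n3 li=∅ lo={z}
  n4 li={z} lo=∅

Interfere edges:
  c — {z}
  h — {z}
  u — {z}
  z — {c,h,u}

Chromatic number:
  lower bound: {c,z} mutually conflict ⇒ χ ≥ 2
  2-colouring: c0={z}  c1={c,h,u}
  χ = 2

Answer: 2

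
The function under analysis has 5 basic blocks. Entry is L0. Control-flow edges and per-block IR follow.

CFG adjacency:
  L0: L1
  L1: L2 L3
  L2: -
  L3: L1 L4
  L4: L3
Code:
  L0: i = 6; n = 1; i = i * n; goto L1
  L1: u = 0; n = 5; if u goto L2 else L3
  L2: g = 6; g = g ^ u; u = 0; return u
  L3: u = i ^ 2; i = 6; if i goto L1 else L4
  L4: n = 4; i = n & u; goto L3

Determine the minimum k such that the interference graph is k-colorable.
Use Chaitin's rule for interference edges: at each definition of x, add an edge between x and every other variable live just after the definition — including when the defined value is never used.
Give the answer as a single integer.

Per-block:
  L0: def={i,n} ue=∅
  L1: def={n,u} ue=∅
  L2: def={g,u} ue={u}
  L3: def={i,u} ue={i}
  L4: def={i,n} ue={u}

Liveness:
  live L0: ∅→{i}
  live L1: {i}→{i,u}
  live L2: {u}→∅
  live L3: {i}→{i,u}
  live L4: {u}→{i}

Interfere edges:
  g — {u}
  i — {n,u}
  n — {i,u}
  u — {g,i,n}

Colouring:
  clique {i,n,u} ⇒ need ≥ 3
  assign g→R1 i→R1 n→R2 u→R0 — no edge inside a register ⇒ χ ≤ 3
  χ = 3

Answer: 3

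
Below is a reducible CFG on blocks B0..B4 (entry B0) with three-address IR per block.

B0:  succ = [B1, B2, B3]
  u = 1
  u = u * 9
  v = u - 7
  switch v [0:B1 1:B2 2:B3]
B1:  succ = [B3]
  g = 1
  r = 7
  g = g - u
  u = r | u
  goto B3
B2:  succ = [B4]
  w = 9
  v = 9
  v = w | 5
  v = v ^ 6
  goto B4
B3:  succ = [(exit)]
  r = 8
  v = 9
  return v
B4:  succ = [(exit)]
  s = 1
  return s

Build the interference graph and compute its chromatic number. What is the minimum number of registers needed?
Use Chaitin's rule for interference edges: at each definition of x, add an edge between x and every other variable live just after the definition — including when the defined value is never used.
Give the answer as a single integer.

Per-block:
  B0: {u,v} / ∅
  B1: {g,r,u} / {u}
  B2: {v,w} / ∅
  B3: {r,v} / ∅
  B4: {s} / ∅

Live sets:
  B0 li=∅ lo={u}
  B1 li={u} lo=∅
  B2 li=∅ lo=∅
  B3 li=∅ lo=∅
  B4 li=∅ lo=∅

Interference:
  g — {r,u}
  r — {g,u}
  s — ∅
  u — {g,r,v}
  v — {u,w}
  w — {v}

Colouring:
  {g,r,u} pairwise interfere (3-clique) ⇒ χ ≥ 3
  assign g→r1 r→r2 s→r0 u→r0 v→r1 w→r0 — no edge inside a register ⇒ χ ≤ 3
  χ = 3

Answer: 3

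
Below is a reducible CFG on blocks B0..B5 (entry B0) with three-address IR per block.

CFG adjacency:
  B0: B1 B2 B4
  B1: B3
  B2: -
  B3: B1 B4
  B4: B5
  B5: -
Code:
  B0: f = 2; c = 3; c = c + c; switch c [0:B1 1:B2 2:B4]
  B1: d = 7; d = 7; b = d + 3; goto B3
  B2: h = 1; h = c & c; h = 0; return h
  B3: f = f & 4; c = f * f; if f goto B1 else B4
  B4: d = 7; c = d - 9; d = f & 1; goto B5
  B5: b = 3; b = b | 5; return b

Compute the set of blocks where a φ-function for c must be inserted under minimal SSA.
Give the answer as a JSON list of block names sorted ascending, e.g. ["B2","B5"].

idom tree: B1←B0 B2←B0 B3←B1 B4←B0 B5←B4
Join-block Dom:
  B1: preds {B0,B3}: {B0} ∩ {B0,B1,B3} = {B0}; idom=B0
  B4: preds {B0,B3}: {B0} ∩ {B0,B1,B3} = {B0}; idom=B0

Frontier:
  B1←B0: walk · to B0
  B1←B3: walk B3→B1 to B0
  B4←B0: walk · to B0
  B4←B3: walk B3→B1 to B0
  B0 → ∅
  B1 → {B1,B4}
  B2 → ∅
  B3 → {B1,B4}
  B4 → ∅
  B5 → ∅

φ for c: defs {B0,B3,B4}
  DF⁺ = {B1,B4}

Answer: ["B1", "B4"]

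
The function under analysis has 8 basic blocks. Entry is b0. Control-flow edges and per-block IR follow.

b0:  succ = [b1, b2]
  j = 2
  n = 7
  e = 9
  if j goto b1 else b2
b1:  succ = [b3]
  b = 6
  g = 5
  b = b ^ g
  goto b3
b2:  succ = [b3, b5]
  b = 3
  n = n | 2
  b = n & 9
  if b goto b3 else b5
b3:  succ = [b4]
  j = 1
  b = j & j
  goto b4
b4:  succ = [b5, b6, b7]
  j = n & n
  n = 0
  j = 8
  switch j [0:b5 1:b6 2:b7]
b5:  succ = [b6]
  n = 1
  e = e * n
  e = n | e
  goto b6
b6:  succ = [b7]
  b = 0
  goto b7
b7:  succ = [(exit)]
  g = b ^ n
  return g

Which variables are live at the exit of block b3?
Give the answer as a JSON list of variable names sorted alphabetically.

def/use:
  b0: def={e,j,n} ue=∅
  b1: def={b,g} ue=∅
  b2: def={b,n} ue={n}
  b3: def={b,j} ue=∅
  b4: def={j,n} ue={n}
  b5: def={e,n} ue={e}
  b6: def={b} ue=∅
  b7: def={g} ue={b,n}

Live sets:
  b0: in=∅ out={e,n}
  b1: in={e,n} out={e,n}
  b2: in={e,n} out={e,n}
  b3: in={e,n} out={b,e,n}
  b4: in={b,e,n} out={b,e,n}
  b5: in={e} out={n}
  b6: in={n} out={b,n}
  b7: in={b,n} out=∅

live-out(b3) = ["b", "e", "n"]

Answer: ["b", "e", "n"]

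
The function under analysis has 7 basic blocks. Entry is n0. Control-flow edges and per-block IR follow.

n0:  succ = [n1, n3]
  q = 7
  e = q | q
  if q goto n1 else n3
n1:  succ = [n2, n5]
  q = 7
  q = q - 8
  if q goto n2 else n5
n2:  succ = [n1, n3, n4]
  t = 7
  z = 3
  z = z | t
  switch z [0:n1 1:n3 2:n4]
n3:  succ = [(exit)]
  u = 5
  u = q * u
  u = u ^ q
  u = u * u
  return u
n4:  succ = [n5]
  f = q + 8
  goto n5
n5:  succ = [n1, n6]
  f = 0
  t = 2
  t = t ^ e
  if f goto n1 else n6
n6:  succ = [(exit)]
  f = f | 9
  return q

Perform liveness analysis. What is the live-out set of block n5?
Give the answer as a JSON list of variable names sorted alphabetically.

Per-block:
  n0 def {e,q} use ∅
  n1 def {q} use ∅
  n2 def {t,z} use ∅
  n3 def {u} use {q}
  n4 def {f} use {q}
  n5 def {f,t} use {e}
  n6 def {f} use {f,q}

Live sets:
  live n0: ∅→{e,q}
  live n1: {e}→{e,q}
  live n2: {e,q}→{e,q}
  live n3: {q}→∅
  live n4: {e,q}→{e,q}
  live n5: {e,q}→{e,f,q}
  live n6: {f,q}→∅

live-out(n5) = ["e", "f", "q"]

Answer: ["e", "f", "q"]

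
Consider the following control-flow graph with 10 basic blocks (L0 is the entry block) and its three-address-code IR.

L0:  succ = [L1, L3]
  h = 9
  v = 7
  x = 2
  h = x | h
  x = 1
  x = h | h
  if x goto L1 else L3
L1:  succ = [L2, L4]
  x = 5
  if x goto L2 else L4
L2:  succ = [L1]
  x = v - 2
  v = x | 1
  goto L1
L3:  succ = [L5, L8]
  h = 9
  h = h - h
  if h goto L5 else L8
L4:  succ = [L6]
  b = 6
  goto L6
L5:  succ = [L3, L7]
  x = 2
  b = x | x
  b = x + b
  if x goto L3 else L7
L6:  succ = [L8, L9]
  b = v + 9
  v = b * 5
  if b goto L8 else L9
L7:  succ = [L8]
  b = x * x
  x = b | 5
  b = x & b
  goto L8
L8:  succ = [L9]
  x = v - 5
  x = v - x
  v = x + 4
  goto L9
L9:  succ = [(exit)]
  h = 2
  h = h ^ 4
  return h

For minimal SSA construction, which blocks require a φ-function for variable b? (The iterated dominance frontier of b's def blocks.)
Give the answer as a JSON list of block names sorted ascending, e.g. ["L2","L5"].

Answer: ["L3", "L8", "L9"]

Working:
idom tree: L1←L0 L2←L1 L3←L0 L4←L1 L5←L3 L6←L4 L7←L5 L8←L0 L9←L0
Dom at joins:
  L1: preds {L0,L2}: {L0} ∩ {L0,L1,L2} = {L0}; idom=L0
  L3: preds {L0,L5}: {L0} ∩ {L0,L3,L5} = {L0}; idom=L0
  L8: preds {L3,L6,L7}: {L0,L3} ∩ {L0,L1,L4,L6} ∩ {L0,L3,L5,L7} = {L0}; idom=L0
  L9: preds {L6,L8}: {L0,L1,L4,L6} ∩ {L0,L8} = {L0}; idom=L0

DF walk-up:
  join L1 pred L0: · stop@L0
  join L1 pred L2: L2→L1 stop@L0
  join L3 pred L0: · stop@L0
  join L3 pred L5: L5→L3 stop@L0
  join L8 pred L3: L3 stop@L0
  join L8 pred L6: L6→L4→L1 stop@L0
  join L8 pred L7: L7→L5→L3 stop@L0
  join L9 pred L6: L6→L4→L1 stop@L0
  join L9 pred L8: L8 stop@L0
  L0: DF=∅
  L1: DF={L1,L8,L9}
  L2: DF={L1}
  L3: DF={L3,L8}
  L4: DF={L8,L9}
  L5: DF={L3,L8}
  L6: DF={L8,L9}
  L7: DF={L8}
  L8: DF={L9}
  L9: DF=∅

φ for b: defs {L4,L5,L6,L7}
  DF⁺ = {L3,L8,L9}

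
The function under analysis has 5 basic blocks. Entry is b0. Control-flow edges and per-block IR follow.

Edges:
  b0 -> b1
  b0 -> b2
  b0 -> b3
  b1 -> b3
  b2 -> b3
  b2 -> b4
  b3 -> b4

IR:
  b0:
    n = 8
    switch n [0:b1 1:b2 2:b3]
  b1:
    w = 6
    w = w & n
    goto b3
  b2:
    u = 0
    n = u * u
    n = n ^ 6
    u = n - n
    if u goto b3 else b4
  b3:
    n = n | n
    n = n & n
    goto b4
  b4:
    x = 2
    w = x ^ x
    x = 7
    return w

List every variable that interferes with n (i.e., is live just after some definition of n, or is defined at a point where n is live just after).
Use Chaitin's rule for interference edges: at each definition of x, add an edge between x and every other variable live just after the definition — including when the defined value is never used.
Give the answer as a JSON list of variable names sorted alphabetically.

Answer: ["u", "w"]

Analysis:
Per-block:
  b0: def={n} ue=∅
  b1: def={w} ue={n}
  b2: def={n,u} ue=∅
  b3: def={n} ue={n}
  b4: def={w,x} ue=∅

Live sets:
  b0 li=∅ lo={n}
  b1 li={n} lo={n}
  b2 li=∅ lo={n}
  b3 li={n} lo=∅
  b4 li=∅ lo=∅

Interfere edges:
  n — {u,w}
  u — {n}
  w — {n,x}
  x — {w}

N(n) = ["u", "w"]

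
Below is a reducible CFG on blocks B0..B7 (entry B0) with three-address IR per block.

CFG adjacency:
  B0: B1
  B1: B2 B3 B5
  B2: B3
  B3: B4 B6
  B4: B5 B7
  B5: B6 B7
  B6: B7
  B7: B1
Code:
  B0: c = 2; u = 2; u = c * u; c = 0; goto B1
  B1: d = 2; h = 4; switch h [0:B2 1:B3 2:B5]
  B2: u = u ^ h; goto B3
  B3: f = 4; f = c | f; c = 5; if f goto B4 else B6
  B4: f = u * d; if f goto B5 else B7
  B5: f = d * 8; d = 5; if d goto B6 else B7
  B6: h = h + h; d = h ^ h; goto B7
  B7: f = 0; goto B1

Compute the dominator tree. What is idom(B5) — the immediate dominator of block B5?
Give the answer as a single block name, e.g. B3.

Answer: B1

Derivation:
idom tree: B1←B0 B2←B1 B3←B1 B4←B3 B5←B1 B6←B1 B7←B1
Join-block Dom:
  B1: preds {B0,B7}: {B0} ∩ {B0,B1,B7} = {B0}; idom=B0
  B3: preds {B1,B2}: {B0,B1} ∩ {B0,B1,B2} = {B0,B1}; idom=B1
  B5: preds {B1,B4}: {B0,B1} ∩ {B0,B1,B3,B4} = {B0,B1}; idom=B1
  B6: preds {B3,B5}: {B0,B1,B3} ∩ {B0,B1,B5} = {B0,B1}; idom=B1
  B7: preds {B4,B5,B6}: {B0,B1,B3,B4} ∩ {B0,B1,B5} ∩ {B0,B1,B6} = {B0,B1}; idom=B1

idom(B5) = B1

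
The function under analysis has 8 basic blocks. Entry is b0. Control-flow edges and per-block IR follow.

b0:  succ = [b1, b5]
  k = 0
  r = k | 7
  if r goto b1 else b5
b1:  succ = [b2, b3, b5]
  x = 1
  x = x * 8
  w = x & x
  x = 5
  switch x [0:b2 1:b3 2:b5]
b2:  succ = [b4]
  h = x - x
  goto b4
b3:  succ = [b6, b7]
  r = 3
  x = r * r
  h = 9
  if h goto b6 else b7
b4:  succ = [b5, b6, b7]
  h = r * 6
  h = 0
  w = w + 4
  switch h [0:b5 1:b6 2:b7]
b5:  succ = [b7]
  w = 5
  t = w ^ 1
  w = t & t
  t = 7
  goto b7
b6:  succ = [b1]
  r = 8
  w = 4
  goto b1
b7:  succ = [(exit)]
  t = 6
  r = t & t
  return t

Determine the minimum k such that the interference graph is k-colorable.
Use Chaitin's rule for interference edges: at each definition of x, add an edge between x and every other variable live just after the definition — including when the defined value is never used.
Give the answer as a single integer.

Answer: 3

Derivation:
Block summaries:
  b0: {k,r} / ∅
  b1: {w,x} / ∅
  b2: {h} / {x}
  b3: {h,r,x} / ∅
  b4: {h,w} / {r,w}
  b5: {t,w} / ∅
  b6: {r,w} / ∅
  b7: {r,t} / ∅

Backward fixpoint:
  b0 li=∅ lo={r}
  b1 li={r} lo={r,w,x}
  b2 li={r,w,x} lo={r,w}
  b3 li=∅ lo=∅
  b4 li={r,w} lo=∅
  b5 li=∅ lo=∅
  b6 li=∅ lo={r}
  b7 li=∅ lo=∅

Conflict graph:
  h: {r,w}
  k: ∅
  r: {h,t,w,x}
  t: {r}
  w: {h,r,x}
  x: {r,w}

Chromatic number:
  lower bound: {h,r,w} mutually conflict ⇒ χ ≥ 3
  3-colouring: c0={k,r}  c1={t,w}  c2={h,x}
  χ = 3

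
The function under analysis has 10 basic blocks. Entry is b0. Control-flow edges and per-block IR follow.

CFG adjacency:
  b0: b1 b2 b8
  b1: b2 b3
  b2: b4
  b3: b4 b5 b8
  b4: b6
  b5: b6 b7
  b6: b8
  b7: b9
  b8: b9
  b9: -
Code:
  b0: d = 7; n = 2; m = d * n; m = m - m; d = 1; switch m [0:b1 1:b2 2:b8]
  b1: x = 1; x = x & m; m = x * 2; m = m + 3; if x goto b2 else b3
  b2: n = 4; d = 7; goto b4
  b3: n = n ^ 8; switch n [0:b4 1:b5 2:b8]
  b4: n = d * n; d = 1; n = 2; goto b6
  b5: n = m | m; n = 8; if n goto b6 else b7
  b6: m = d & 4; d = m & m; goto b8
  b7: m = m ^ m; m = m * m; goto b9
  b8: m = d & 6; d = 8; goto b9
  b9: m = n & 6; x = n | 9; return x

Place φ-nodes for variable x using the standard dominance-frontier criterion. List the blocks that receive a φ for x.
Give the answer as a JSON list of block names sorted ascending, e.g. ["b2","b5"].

Answer: ["b2", "b4", "b6", "b8", "b9"]

Working:
idom tree: b1←b0 b2←b0 b3←b1 b4←b0 b5←b3 b6←b0 b7←b5 b8←b0 b9←b0
Dom∩ at merges:
  b2: preds {b0,b1}: {b0} ∩ {b0,b1} = {b0}; idom=b0
  b4: preds {b2,b3}: {b0,b2} ∩ {b0,b1,b3} = {b0}; idom=b0
  b6: preds {b4,b5}: {b0,b4} ∩ {b0,b1,b3,b5} = {b0}; idom=b0
  b8: preds {b0,b3,b6}: {b0} ∩ {b0,b1,b3} ∩ {b0,b6} = {b0}; idom=b0
  b9: preds {b7,b8}: {b0,b1,b3,b5,b7} ∩ {b0,b8} = {b0}; idom=b0

Frontier:
  join b2 pred b0: · stop@b0
  join b2 pred b1: b1 stop@b0
  join b4 pred b2: b2 stop@b0
  join b4 pred b3: b3→b1 stop@b0
  join b6 pred b4: b4 stop@b0
  join b6 pred b5: b5→b3→b1 stop@b0
  join b8 pred b0: · stop@b0
  join b8 pred b3: b3→b1 stop@b0
  join b8 pred b6: b6 stop@b0
  join b9 pred b7: b7→b5→b3→b1 stop@b0
  join b9 pred b8: b8 stop@b0
  b0 → ∅
  b1 → {b2,b4,b6,b8,b9}
  b2 → {b4}
  b3 → {b4,b6,b8,b9}
  b4 → {b6}
  b5 → {b6,b9}
  b6 → {b8}
  b7 → {b9}
  b8 → {b9}
  b9 → ∅

φ for x: defs {b1,b9}
  DF⁺ = {b2,b4,b6,b8,b9}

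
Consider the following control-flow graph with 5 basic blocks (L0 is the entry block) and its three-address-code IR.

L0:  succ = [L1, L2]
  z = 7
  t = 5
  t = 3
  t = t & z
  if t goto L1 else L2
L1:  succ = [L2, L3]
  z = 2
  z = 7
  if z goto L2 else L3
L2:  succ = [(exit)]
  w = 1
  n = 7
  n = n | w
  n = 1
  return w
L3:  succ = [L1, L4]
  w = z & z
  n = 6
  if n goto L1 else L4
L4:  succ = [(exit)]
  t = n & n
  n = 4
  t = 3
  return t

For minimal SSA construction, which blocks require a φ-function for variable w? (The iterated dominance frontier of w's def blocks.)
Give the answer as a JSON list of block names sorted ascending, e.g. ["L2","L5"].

idom tree: L1←L0 L2←L0 L3←L1 L4←L3
Dom∩ at merges:
  L1: preds {L0,L3}: {L0} ∩ {L0,L1,L3} = {L0}; idom=L0
  L2: preds {L0,L1}: {L0} ∩ {L0,L1} = {L0}; idom=L0

DF walk-up:
  L1←L0: walk · to L0
  L1←L3: walk L3→L1 to L0
  L2←L0: walk · to L0
  L2←L1: walk L1 to L0
  L0 → ∅
  L1 → {L1,L2}
  L2 → ∅
  L3 → {L1}
  L4 → ∅

φ for w: defs {L2,L3}
  DF⁺ = {L1,L2}

Answer: ["L1", "L2"]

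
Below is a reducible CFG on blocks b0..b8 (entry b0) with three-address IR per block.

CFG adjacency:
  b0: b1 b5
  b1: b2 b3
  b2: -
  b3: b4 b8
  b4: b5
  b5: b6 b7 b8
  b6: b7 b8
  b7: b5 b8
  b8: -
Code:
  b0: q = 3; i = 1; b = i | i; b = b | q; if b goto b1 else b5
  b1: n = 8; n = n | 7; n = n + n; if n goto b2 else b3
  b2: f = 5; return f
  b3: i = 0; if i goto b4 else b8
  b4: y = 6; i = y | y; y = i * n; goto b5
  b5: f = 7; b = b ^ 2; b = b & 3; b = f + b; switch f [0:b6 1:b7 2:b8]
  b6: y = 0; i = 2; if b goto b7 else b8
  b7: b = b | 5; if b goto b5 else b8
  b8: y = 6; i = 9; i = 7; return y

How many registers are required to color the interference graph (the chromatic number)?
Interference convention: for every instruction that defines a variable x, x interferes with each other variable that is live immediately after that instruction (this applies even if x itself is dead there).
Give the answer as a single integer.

Answer: 4

Working:
Per-block:
  b0: def={b,i,q} ue=∅
  b1: def={n} ue=∅
  b2: def={f} ue=∅
  b3: def={i} ue=∅
  b4: def={i,y} ue={n}
  b5: def={b,f} ue={b}
  b6: def={i,y} ue={b}
  b7: def={b} ue={b}
  b8: def={i,y} ue=∅

Backward fixpoint:
  live b0: ∅→{b}
  live b1: {b}→{b,n}
  live b2: ∅→∅
  live b3: {b,n}→{b,n}
  live b4: {b,n}→{b}
  live b5: {b}→{b}
  live b6: {b}→{b}
  live b7: {b}→{b}
  live b8: ∅→∅

Interference:
  b↔{f,i,n,q,y}
  f↔{b}
  i↔{b,n,q,y}
  n↔{b,i,y}
  q↔{b,i}
  y↔{b,i,n}

Chromatic number:
  clique {b,i,n,y} ⇒ need ≥ 4
  assign b→c0 f→c1 i→c1 n→c2 q→c2 y→c3 — no edge inside a register ⇒ χ ≤ 4
  χ = 4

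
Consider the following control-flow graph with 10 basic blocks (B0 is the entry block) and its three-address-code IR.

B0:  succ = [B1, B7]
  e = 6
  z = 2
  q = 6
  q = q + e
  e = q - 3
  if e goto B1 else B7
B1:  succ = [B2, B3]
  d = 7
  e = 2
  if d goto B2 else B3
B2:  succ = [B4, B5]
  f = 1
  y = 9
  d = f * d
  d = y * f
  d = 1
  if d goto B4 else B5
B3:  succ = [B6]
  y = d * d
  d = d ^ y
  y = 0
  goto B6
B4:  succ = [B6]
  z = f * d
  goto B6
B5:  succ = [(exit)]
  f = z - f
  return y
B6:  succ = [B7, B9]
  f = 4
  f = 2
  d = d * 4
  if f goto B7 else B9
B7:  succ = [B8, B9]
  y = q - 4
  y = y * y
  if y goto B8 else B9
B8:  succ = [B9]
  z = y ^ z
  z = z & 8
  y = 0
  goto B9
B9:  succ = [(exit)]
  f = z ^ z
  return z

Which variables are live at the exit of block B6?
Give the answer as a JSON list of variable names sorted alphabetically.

Answer: ["q", "z"]

Analysis:
def/use:
  B0: def={e,q,z} ue=∅
  B1: def={d,e} ue=∅
  B2: def={d,f,y} ue={d}
  B3: def={d,y} ue={d}
  B4: def={z} ue={d,f}
  B5: def={f} ue={f,y,z}
  B6: def={d,f} ue={d}
  B7: def={y} ue={q}
  B8: def={y,z} ue={y,z}
  B9: def={f} ue={z}

Liveness:
  live B0: ∅→{q,z}
  live B1: {q,z}→{d,q,z}
  live B2: {d,q,z}→{d,f,q,y,z}
  live B3: {d,q,z}→{d,q,z}
  live B4: {d,f,q}→{d,q,z}
  live B5: {f,y,z}→∅
  live B6: {d,q,z}→{q,z}
  live B7: {q,z}→{y,z}
  live B8: {y,z}→{z}
  live B9: {z}→∅

live-out(B6) = ["q", "z"]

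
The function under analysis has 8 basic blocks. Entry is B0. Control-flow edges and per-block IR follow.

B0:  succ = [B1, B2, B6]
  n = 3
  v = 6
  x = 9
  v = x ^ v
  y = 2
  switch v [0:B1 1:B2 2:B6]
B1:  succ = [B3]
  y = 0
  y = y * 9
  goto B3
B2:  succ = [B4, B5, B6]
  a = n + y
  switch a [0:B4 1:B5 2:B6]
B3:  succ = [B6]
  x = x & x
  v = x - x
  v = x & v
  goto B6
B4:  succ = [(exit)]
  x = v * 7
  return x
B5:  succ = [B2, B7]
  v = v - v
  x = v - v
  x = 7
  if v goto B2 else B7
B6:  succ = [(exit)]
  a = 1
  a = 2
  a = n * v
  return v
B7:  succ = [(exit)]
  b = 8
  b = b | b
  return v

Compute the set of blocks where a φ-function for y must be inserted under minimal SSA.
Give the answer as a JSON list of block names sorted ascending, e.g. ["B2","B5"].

Answer: ["B6"]

Working:
idom tree: B1←B0 B2←B0 B3←B1 B4←B2 B5←B2 B6←B0 B7←B5
Join-block Dom:
  B2: preds {B0,B5}: {B0} ∩ {B0,B2,B5} = {B0}; idom=B0
  B6: preds {B0,B2,B3}: {B0} ∩ {B0,B2} ∩ {B0,B1,B3} = {B0}; idom=B0

DF walk-up:
  join B2 pred B0: · stop@B0
  join B2 pred B5: B5→B2 stop@B0
  join B6 pred B0: · stop@B0
  join B6 pred B2: B2 stop@B0
  join B6 pred B3: B3→B1 stop@B0
  B0 → ∅
  B1 → {B6}
  B2 → {B2,B6}
  B3 → {B6}
  B4 → ∅
  B5 → {B2}
  B6 → ∅
  B7 → ∅

φ for y: defs {B0,B1}
  DF⁺ = {B6}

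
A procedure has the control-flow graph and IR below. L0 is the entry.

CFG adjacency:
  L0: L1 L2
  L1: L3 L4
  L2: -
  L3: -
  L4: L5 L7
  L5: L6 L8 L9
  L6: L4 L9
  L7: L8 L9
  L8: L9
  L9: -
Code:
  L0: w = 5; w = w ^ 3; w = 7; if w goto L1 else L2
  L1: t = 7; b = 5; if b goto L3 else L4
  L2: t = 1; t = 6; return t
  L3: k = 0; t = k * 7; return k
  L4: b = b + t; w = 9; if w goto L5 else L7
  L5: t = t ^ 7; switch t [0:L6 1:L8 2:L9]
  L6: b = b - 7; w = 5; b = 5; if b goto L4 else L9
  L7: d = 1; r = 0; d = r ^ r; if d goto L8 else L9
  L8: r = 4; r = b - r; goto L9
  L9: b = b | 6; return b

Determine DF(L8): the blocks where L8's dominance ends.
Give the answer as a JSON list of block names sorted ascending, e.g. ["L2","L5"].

Answer: ["L9"]

Working:
idom tree: L1←L0 L2←L0 L3←L1 L4←L1 L5←L4 L6←L5 L7←L4 L8←L4 L9←L4
Dom at joins:
  L4: preds {L1,L6}: {L0,L1} ∩ {L0,L1,L4,L5,L6} = {L0,L1}; idom=L1
  L8: preds {L5,L7}: {L0,L1,L4,L5} ∩ {L0,L1,L4,L7} = {L0,L1,L4}; idom=L4
  L9: preds {L5,L6,L7,L8}: {L0,L1,L4,L5} ∩ {L0,L1,L4,L5,L6} ∩ {L0,L1,L4,L7} ∩ {L0,L1,L4,L8} = {L0,L1,L4}; idom=L4

DF walk-up:
  L4←L1: walk · to L1
  L4←L6: walk L6→L5→L4 to L1
  L8←L5: walk L5 to L4
  L8←L7: walk L7 to L4
  L9←L5: walk L5 to L4
  L9←L6: walk L6→L5 to L4
  L9←L7: walk L7 to L4
  L9←L8: walk L8 to L4
  L0: DF=∅
  L1: DF=∅
  L2: DF=∅
  L3: DF=∅
  L4: DF={L4}
  L5: DF={L4,L8,L9}
  L6: DF={L4,L9}
  L7: DF={L8,L9}
  L8: DF={L9}
  L9: DF=∅

DF(L8) = ["L9"]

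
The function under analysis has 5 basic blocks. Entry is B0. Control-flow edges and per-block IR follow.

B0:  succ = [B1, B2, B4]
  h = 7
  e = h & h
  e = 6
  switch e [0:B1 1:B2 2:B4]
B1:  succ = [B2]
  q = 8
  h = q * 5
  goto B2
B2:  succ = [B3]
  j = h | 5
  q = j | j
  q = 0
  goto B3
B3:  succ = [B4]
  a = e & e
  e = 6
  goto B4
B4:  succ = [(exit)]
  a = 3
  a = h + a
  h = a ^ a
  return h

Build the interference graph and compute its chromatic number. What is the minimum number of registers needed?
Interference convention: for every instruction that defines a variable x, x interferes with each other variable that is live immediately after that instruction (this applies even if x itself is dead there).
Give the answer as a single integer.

def/use:
  B0: def={e,h} ue=∅
  B1: def={h,q} ue=∅
  B2: def={j,q} ue={h}
  B3: def={a,e} ue={e}
  B4: def={a,h} ue={h}

Live sets:
  B0 li=∅ lo={e,h}
  B1 li={e} lo={e,h}
  B2 li={e,h} lo={e,h}
  B3 li={e,h} lo={h}
  B4 li={h} lo=∅

Conflict graph:
  a: {h}
  e: {h,j,q}
  h: {a,e,j,q}
  j: {e,h}
  q: {e,h}

Chromatic number:
  {e,h,j} pairwise interfere (3-clique) ⇒ χ ≥ 3
  assign a→r1 e→r1 h→r0 j→r2 q→r2 — no edge inside a register ⇒ χ ≤ 3
  χ = 3

Answer: 3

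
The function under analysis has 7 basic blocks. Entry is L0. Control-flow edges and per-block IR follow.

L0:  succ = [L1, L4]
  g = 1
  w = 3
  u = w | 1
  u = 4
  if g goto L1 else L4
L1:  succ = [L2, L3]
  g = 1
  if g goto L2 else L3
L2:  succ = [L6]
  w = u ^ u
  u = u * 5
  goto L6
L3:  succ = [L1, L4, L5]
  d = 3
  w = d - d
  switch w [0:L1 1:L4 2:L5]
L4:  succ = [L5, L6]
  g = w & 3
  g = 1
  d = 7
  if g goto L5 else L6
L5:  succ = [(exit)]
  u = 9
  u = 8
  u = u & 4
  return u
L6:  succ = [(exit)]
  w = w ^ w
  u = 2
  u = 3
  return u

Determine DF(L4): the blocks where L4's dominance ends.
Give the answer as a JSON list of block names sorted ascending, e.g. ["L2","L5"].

idom tree: L1←L0 L2←L1 L3←L1 L4←L0 L5←L0 L6←L0
Join-block Dom:
  L1: preds {L0,L3}: {L0} ∩ {L0,L1,L3} = {L0}; idom=L0
  L4: preds {L0,L3}: {L0} ∩ {L0,L1,L3} = {L0}; idom=L0
  L5: preds {L3,L4}: {L0,L1,L3} ∩ {L0,L4} = {L0}; idom=L0
  L6: preds {L2,L4}: {L0,L1,L2} ∩ {L0,L4} = {L0}; idom=L0

DF walk-up:
  L1←L0: walk · to L0
  L1←L3: walk L3→L1 to L0
  L4←L0: walk · to L0
  L4←L3: walk L3→L1 to L0
  L5←L3: walk L3→L1 to L0
  L5←L4: walk L4 to L0
  L6←L2: walk L2→L1 to L0
  L6←L4: walk L4 to L0
  DF(L0)=∅
  DF(L1)={L1,L4,L5,L6}
  DF(L2)={L6}
  DF(L3)={L1,L4,L5}
  DF(L4)={L5,L6}
  DF(L5)=∅
  DF(L6)=∅

DF(L4) = ["L5", "L6"]

Answer: ["L5", "L6"]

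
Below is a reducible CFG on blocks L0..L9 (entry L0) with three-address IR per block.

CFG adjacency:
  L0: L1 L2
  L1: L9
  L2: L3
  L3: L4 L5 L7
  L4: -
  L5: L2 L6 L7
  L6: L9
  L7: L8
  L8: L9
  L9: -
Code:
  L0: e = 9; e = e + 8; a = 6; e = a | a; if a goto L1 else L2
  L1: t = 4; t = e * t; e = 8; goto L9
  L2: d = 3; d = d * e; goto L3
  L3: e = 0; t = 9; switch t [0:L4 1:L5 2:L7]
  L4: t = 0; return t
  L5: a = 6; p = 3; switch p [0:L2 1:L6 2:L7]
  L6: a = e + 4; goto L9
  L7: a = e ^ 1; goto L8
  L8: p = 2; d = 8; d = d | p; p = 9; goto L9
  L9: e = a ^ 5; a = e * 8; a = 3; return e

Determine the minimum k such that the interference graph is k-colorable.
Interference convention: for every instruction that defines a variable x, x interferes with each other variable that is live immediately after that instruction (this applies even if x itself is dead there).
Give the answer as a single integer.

Block summaries:
  L0: {a,e} / ∅
  L1: {e,t} / {e}
  L2: {d} / {e}
  L3: {e,t} / ∅
  L4: {t} / ∅
  L5: {a,p} / ∅
  L6: {a} / {e}
  L7: {a} / {e}
  L8: {d,p} / ∅
  L9: {a,e} / {a}

Live sets:
  live L0: ∅→{a,e}
  live L1: {a,e}→{a}
  live L2: {e}→∅
  live L3: ∅→{e}
  live L4: ∅→∅
  live L5: {e}→{e}
  live L6: {e}→{a}
  live L7: {e}→{a}
  live L8: {a}→{a}
  live L9: {a}→∅

Interfere edges:
  a↔{d,e,p,t}
  d↔{a,e,p}
  e↔{a,d,p,t}
  p↔{a,d,e}
  t↔{a,e}

Chromatic number:
  lower bound: {a,d,e,p} mutually conflict ⇒ χ ≥ 4
  4-colouring: R0={a}  R1={e}  R2={d,t}  R3={p}
  χ = 4

Answer: 4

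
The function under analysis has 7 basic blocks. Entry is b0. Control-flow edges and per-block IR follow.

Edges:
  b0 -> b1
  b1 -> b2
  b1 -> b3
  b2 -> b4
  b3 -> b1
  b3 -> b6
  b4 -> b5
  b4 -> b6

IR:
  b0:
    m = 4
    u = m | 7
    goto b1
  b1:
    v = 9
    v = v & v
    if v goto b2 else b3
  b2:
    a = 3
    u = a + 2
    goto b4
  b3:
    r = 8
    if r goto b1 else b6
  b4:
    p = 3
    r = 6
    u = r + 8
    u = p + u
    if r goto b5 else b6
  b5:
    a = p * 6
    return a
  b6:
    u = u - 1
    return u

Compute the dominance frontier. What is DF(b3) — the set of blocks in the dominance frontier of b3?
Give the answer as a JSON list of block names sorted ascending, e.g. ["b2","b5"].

idom tree: b1←b0 b2←b1 b3←b1 b4←b2 b5←b4 b6←b1
Dom at joins:
  b1: preds {b0,b3}: {b0} ∩ {b0,b1,b3} = {b0}; idom=b0
  b6: preds {b3,b4}: {b0,b1,b3} ∩ {b0,b1,b2,b4} = {b0,b1}; idom=b1

DF derivation:
  b1←b0: walk · to b0
  b1←b3: walk b3→b1 to b0
  b6←b3: walk b3 to b1
  b6←b4: walk b4→b2 to b1
  b0 → ∅
  b1 → {b1}
  b2 → {b6}
  b3 → {b1,b6}
  b4 → {b6}
  b5 → ∅
  b6 → ∅

DF(b3) = ["b1", "b6"]

Answer: ["b1", "b6"]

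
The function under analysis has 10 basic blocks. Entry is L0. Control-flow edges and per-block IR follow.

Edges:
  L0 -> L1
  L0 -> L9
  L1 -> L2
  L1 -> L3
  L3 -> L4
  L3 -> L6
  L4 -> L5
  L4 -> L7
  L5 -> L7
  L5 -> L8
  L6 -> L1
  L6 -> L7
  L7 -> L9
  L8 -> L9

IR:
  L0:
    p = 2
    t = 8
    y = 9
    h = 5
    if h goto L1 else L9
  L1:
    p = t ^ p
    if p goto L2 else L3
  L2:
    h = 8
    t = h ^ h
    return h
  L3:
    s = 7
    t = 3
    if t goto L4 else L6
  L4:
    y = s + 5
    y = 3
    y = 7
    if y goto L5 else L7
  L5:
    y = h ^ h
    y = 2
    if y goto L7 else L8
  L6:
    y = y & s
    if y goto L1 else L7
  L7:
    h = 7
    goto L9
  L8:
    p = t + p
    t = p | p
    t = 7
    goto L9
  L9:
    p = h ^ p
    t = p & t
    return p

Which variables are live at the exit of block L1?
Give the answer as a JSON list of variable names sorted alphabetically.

Block summaries:
  L0 def {h,p,t,y} use ∅
  L1 def {p} use {p,t}
  L2 def {h,t} use ∅
  L3 def {s,t} use ∅
  L4 def {y} use {s}
  L5 def {y} use {h}
  L6 def {y} use {s,y}
  L7 def {h} use ∅
  L8 def {p,t} use {p,t}
  L9 def {p,t} use {h,p,t}

Backward fixpoint:
  L0 li=∅ lo={h,p,t,y}
  L1 li={h,p,t,y} lo={h,p,y}
  L2 li=∅ lo=∅
  L3 li={h,p,y} lo={h,p,s,t,y}
  L4 li={h,p,s,t} lo={h,p,t}
  L5 li={h,p,t} lo={h,p,t}
  L6 li={h,p,s,t,y} lo={h,p,t,y}
  L7 li={p,t} lo={h,p,t}
  L8 li={h,p,t} lo={h,p,t}
  L9 li={h,p,t} lo=∅

live-out(L1) = ["h", "p", "y"]

Answer: ["h", "p", "y"]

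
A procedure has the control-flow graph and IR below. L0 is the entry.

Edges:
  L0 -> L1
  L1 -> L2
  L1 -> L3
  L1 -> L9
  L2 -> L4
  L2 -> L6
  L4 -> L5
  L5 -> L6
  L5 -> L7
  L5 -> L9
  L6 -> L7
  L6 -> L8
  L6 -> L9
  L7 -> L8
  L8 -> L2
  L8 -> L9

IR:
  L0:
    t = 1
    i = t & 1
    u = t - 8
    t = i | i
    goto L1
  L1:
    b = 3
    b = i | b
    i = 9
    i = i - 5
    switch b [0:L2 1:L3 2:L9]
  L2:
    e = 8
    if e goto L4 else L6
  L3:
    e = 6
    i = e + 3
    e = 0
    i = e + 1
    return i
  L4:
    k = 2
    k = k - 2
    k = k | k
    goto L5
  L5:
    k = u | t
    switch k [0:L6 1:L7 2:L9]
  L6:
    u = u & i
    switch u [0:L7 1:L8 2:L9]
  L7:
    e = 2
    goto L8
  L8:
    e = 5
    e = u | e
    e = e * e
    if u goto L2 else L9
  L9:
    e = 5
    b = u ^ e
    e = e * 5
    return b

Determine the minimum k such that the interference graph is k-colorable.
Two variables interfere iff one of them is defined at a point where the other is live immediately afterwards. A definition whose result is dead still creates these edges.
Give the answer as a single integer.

def/use:
  L0 def {i,t,u} use ∅
  L1 def {b,i} use {i}
  L2 def {e} use ∅
  L3 def {e,i} use ∅
  L4 def {k} use ∅
  L5 def {k} use {t,u}
  L6 def {u} use {i,u}
  L7 def {e} use ∅
  L8 def {e} use {u}
  L9 def {b,e} use {u}

Liveness:
  L0 li=∅ lo={i,t,u}
  L1 li={i,t,u} lo={i,t,u}
  L2 li={i,t,u} lo={i,t,u}
  L3 li=∅ lo=∅
  L4 li={i,t,u} lo={i,t,u}
  L5 li={i,t,u} lo={i,t,u}
  L6 li={i,t,u} lo={i,t,u}
  L7 li={i,t,u} lo={i,t,u}
  L8 li={i,t,u} lo={i,t,u}
  L9 li={u} lo=∅

Conflict graph:
  b↔{e,i,t,u}
  e↔{b,i,t,u}
  i↔{b,e,k,t,u}
  k↔{i,t,u}
  t↔{b,e,i,k,u}
  u↔{b,e,i,k,t}

Chromatic number:
  {b,e,i,t,u} pairwise interfere (5-clique) ⇒ χ ≥ 5
  assign b→c3 e→c4 i→c0 k→c3 t→c1 u→c2 — no edge inside a register ⇒ χ ≤ 5
  χ = 5

Answer: 5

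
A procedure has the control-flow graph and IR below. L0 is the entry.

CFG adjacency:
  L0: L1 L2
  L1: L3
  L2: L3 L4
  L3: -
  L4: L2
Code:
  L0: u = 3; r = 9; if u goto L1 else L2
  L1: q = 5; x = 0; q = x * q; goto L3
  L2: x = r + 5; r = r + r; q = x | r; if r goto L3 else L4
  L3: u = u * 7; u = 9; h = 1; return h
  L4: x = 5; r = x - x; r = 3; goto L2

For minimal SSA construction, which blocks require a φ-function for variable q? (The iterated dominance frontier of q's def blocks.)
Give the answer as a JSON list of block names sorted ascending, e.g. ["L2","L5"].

idom tree: L1←L0 L2←L0 L3←L0 L4←L2
Dom at joins:
  L2: preds {L0,L4}: {L0} ∩ {L0,L2,L4} = {L0}; idom=L0
  L3: preds {L1,L2}: {L0,L1} ∩ {L0,L2} = {L0}; idom=L0

DF derivation:
  L2←L0: walk · to L0
  L2←L4: walk L4→L2 to L0
  L3←L1: walk L1 to L0
  L3←L2: walk L2 to L0
  DF(L0)=∅
  DF(L1)={L3}
  DF(L2)={L2,L3}
  DF(L3)=∅
  DF(L4)={L2}

φ for q: defs {L1,L2}
  DF⁺ = {L2,L3}

Answer: ["L2", "L3"]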